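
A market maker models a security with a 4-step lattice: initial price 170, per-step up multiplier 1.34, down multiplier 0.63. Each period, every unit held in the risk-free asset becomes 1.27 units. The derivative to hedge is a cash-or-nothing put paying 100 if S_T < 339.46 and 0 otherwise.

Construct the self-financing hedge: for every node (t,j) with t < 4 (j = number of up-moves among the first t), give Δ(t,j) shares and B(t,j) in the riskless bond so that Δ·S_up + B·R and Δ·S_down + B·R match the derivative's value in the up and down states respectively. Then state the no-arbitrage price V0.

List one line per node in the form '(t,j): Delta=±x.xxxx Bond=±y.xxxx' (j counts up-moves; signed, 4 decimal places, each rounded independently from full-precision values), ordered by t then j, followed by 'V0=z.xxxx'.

(0,0): Delta=-0.2962 Bond=63.4224
(1,0): Delta=0.0000 Bond=48.8190
(1,1): Delta=-0.3115 Bond=84.0167
(2,0): Delta=0.0000 Bond=62.0001
(2,1): Delta=0.0000 Bond=62.0001
(2,2): Delta=-0.3275 Bond=111.5904
(3,0): Delta=0.0000 Bond=78.7402
(3,1): Delta=0.0000 Bond=78.7402
(3,2): Delta=0.0000 Bond=78.7402
(3,3): Delta=-0.3443 Bond=148.6082
V0=13.0613

Under the risk-neutral measure, an up-move has probability p* = (R−d)/(u−d) = 0.9014 and values discount at R = 1.27.
Terminal values V(4,·): V(4,0)=100.0000, V(4,1)=100.0000, V(4,2)=100.0000, V(4,3)=100.0000, V(4,4)=0.0000
  t=3,j=0: stock 42.5080 → up 56.9607 (V=100.0000), down 26.7800 (V=100.0000). Price 78.7402; hedge Δ=0.0000, bond B=78.7402.
  t=3,j=1: stock 90.4138 → up 121.1545 (V=100.0000), down 56.9607 (V=100.0000). Price 78.7402; hedge Δ=0.0000, bond B=78.7402.
  t=3,j=2: stock 192.3088 → up 257.6937 (V=100.0000), down 121.1545 (V=100.0000). Price 78.7402; hedge Δ=0.0000, bond B=78.7402.
  t=3,j=3: stock 409.0377 → up 548.1105 (V=0.0000), down 257.6937 (V=100.0000). Price 7.7631; hedge Δ=-0.3443, bond B=148.6082.
  t=2,j=0: stock 67.4730 → up 90.4138 (V=78.7402), down 42.5080 (V=78.7402). Price 62.0001; hedge Δ=0.0000, bond B=62.0001.
  t=2,j=1: stock 143.5140 → up 192.3088 (V=78.7402), down 90.4138 (V=78.7402). Price 62.0001; hedge Δ=0.0000, bond B=62.0001.
  t=2,j=2: stock 305.2520 → up 409.0377 (V=7.7631), down 192.3088 (V=78.7402). Price 11.6227; hedge Δ=-0.3275, bond B=111.5904.
  t=1,j=0: stock 107.1000 → up 143.5140 (V=62.0001), down 67.4730 (V=62.0001). Price 48.8190; hedge Δ=0.0000, bond B=48.8190.
  t=1,j=1: stock 227.8000 → up 305.2520 (V=11.6227), down 143.5140 (V=62.0001). Price 13.0626; hedge Δ=-0.3115, bond B=84.0167.
  t=0,j=0: stock 170.0000 → up 227.8000 (V=13.0626), down 107.1000 (V=48.8190). Price 13.0613; hedge Δ=-0.2962, bond B=63.4224.
The time-0 hedge costs 13.0613, which is the no-arbitrage price.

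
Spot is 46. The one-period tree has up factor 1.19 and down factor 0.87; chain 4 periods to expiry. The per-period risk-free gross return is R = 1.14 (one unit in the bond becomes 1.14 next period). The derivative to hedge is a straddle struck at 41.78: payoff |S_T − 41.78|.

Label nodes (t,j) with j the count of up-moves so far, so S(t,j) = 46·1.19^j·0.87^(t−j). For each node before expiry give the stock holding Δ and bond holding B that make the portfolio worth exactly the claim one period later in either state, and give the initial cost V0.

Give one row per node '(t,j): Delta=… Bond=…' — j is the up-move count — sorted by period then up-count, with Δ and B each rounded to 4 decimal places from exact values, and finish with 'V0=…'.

(0,0): Delta=0.9641 Bond=-22.9881
(1,0): Delta=0.7899 Bond=-19.2341
(1,1): Delta=0.9877 Bond=-27.4976
(2,0): Delta=-0.0002 Bond=5.5836
(2,1): Delta=0.8969 Bond=-27.0214
(2,2): Delta=1.0000 Bond=-32.1484
(3,0): Delta=-1.0000 Bond=36.6491
(3,1): Delta=0.1351 Bond=0.7572
(3,2): Delta=1.0000 Bond=-36.6491
(3,3): Delta=1.0000 Bond=-36.6491
V0=21.3612

Risk-neutral probability p* = (R−d)/(u−d) = (1.14−0.87)/(1.19−0.87) = 0.8437.
Terminal payoffs: V(4,0)=15.4267, V(4,1)=5.7335, V(4,2)=7.5249, V(4,3)=25.6601, V(4,4)=50.4656
(3,0): S=30.2911. Δ = (V_up−V_dn)/(S_up−S_dn) = (5.7335−15.4267)/(36.0465−26.3533) = -1.0000. V = [p*·5.7335 + (1−p*)·15.4267]/1.14 = 6.3580. B = V − Δ·S = 36.6491.
(3,1): S=41.4327. Δ = (V_up−V_dn)/(S_up−S_dn) = (7.5249−5.7335)/(49.3049−36.0465) = 0.1351. V = [p*·7.5249 + (1−p*)·5.7335]/1.14 = 6.3553. B = V − Δ·S = 0.7572.
(3,2): S=56.6723. Δ = (V_up−V_dn)/(S_up−S_dn) = (25.6601−7.5249)/(67.4401−49.3049) = 1.0000. V = [p*·25.6601 + (1−p*)·7.5249]/1.14 = 20.0232. B = V − Δ·S = -36.6491.
(3,3): S=77.5173. Δ = (V_up−V_dn)/(S_up−S_dn) = (50.4656−25.6601)/(92.2456−67.4401) = 1.0000. V = [p*·50.4656 + (1−p*)·25.6601]/1.14 = 40.8682. B = V − Δ·S = -36.6491.
(2,0): S=34.8174. Δ = (V_up−V_dn)/(S_up−S_dn) = (6.3553−6.3580)/(41.4327−30.2911) = -0.0002. V = [p*·6.3553 + (1−p*)·6.3580]/1.14 = 5.5752. B = V − Δ·S = 5.5836.
(2,1): S=47.6238. Δ = (V_up−V_dn)/(S_up−S_dn) = (20.0232−6.3553)/(56.6723−41.4327) = 0.8969. V = [p*·20.0232 + (1−p*)·6.3553]/1.14 = 15.6909. B = V − Δ·S = -27.0214.
(2,2): S=65.1406. Δ = (V_up−V_dn)/(S_up−S_dn) = (40.8682−20.0232)/(77.5173−56.6723) = 1.0000. V = [p*·40.8682 + (1−p*)·20.0232]/1.14 = 32.9922. B = V − Δ·S = -32.1484.
(1,0): S=40.0200. Δ = (V_up−V_dn)/(S_up−S_dn) = (15.6909−5.5752)/(47.6238−34.8174) = 0.7899. V = [p*·15.6909 + (1−p*)·5.5752]/1.14 = 12.3774. B = V − Δ·S = -19.2341.
(1,1): S=54.7400. Δ = (V_up−V_dn)/(S_up−S_dn) = (32.9922−15.6909)/(65.1406−47.6238) = 0.9877. V = [p*·32.9922 + (1−p*)·15.6909]/1.14 = 26.5692. B = V − Δ·S = -27.4976.
(0,0): S=46.0000. Δ = (V_up−V_dn)/(S_up−S_dn) = (26.5692−12.3774)/(54.7400−40.0200) = 0.9641. V = [p*·26.5692 + (1−p*)·12.3774]/1.14 = 21.3612. B = V − Δ·S = -22.9881.
The time-0 hedge costs 21.3612, which is the no-arbitrage price.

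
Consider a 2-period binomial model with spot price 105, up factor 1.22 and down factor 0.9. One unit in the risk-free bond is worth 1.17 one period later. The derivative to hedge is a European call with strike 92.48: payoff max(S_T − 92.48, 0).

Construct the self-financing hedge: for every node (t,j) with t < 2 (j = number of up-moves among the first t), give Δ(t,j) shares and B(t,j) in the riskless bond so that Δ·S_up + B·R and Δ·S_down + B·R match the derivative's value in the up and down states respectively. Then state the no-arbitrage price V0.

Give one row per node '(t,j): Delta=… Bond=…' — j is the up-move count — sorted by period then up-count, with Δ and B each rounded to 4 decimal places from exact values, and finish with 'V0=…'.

(0,0): Delta=0.9705 Bond=-64.3246
(1,0): Delta=0.7543 Bond=-54.8317
(1,1): Delta=1.0000 Bond=-79.0427
V0=37.5746

Since d<R<u, set p* = (R−d)/(u−d) = 0.8437; price each node as the discounted p*-expectation of its children.
Terminal values V(2,·): V(2,0)=0.0000, V(2,1)=22.8100, V(2,2)=63.8020
(1,0): S=94.5000. Δ = (V_up−V_dn)/(S_up−S_dn) = (22.8100−0.0000)/(115.2900−85.0500) = 0.7543. V = [p*·22.8100 + (1−p*)·0.0000]/1.17 = 16.4495. B = V − Δ·S = -54.8317.
(1,1): S=128.1000. Δ = (V_up−V_dn)/(S_up−S_dn) = (63.8020−22.8100)/(156.2820−115.2900) = 1.0000. V = [p*·63.8020 + (1−p*)·22.8100]/1.17 = 49.0573. B = V − Δ·S = -79.0427.
(0,0): S=105.0000. Δ = (V_up−V_dn)/(S_up−S_dn) = (49.0573−16.4495)/(128.1000−94.5000) = 0.9705. V = [p*·49.0573 + (1−p*)·16.4495]/1.17 = 37.5746. B = V − Δ·S = -64.3246.
Each (Δ,B) replicates both successor values, so the strategy is self-financing and V0 is arbitrage-free.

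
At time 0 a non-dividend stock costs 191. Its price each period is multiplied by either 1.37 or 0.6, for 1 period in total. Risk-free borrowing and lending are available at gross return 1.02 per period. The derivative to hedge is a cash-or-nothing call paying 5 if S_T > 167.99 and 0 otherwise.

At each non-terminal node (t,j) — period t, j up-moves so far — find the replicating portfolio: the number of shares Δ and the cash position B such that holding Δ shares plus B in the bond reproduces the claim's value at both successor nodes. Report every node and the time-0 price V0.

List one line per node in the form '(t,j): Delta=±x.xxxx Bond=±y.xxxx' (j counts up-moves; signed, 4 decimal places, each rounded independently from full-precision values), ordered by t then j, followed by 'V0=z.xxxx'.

Risk-neutral probability p* = (R−d)/(u−d) = (1.02−0.6)/(1.37−0.6) = 0.5455.
Terminal values V(1,·): V(1,0)=0.0000, V(1,1)=5.0000
(0,0): S=191.0000. Δ = (V_up−V_dn)/(S_up−S_dn) = (5.0000−0.0000)/(261.6700−114.6000) = 0.0340. V = [p*·5.0000 + (1−p*)·0.0000]/1.02 = 2.6738. B = V − Δ·S = -3.8197.
Check: Δ(0,0)·S0 + B(0,0) = 2.6738 = V0.

(0,0): Delta=0.0340 Bond=-3.8197
V0=2.6738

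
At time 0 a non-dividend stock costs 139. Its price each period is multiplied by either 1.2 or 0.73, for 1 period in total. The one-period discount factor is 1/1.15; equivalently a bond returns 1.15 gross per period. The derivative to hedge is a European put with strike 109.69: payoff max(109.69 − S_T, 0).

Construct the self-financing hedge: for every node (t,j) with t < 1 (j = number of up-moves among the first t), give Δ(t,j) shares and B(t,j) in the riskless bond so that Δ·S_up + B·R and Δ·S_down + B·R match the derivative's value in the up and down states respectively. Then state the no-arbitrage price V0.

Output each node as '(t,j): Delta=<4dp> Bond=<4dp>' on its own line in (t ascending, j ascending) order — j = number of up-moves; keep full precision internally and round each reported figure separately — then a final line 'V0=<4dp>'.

Risk-neutral probability p* = (R−d)/(u−d) = (1.15−0.73)/(1.2−0.73) = 0.8936.
Payoff layer (t=1): V(1,0)=8.2200, V(1,1)=0.0000
  t=0,j=0: stock 139.0000 → up 166.8000 (V=0.0000), down 101.4700 (V=8.2200). Price 0.7604; hedge Δ=-0.1258, bond B=18.2498.
Self-financing check: at every node Δ·S+B equals the discounted successor values.

(0,0): Delta=-0.1258 Bond=18.2498
V0=0.7604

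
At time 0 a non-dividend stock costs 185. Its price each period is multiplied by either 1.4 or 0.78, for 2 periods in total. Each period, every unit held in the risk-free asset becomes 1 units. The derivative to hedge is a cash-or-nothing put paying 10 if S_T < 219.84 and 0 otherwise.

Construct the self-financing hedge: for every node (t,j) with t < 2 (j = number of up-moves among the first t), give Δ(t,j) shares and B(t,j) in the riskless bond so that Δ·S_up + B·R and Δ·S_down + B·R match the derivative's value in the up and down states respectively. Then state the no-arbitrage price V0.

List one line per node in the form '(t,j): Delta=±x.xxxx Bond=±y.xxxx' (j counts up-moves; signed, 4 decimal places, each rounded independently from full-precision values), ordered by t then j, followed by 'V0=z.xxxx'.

(0,0): Delta=-0.0309 Bond=14.4641
(1,0): Delta=0.0000 Bond=10.0000
(1,1): Delta=-0.0623 Bond=22.5806
V0=8.7409

Risk-neutral probability p* = (R−d)/(u−d) = (1−0.78)/(1.4−0.78) = 0.3548.
Terminal payoffs: V(2,0)=10.0000, V(2,1)=10.0000, V(2,2)=0.0000
  t=1,j=0: stock 144.3000 → up 202.0200 (V=10.0000), down 112.5540 (V=10.0000). Price 10.0000; hedge Δ=0.0000, bond B=10.0000.
  t=1,j=1: stock 259.0000 → up 362.6000 (V=0.0000), down 202.0200 (V=10.0000). Price 6.4516; hedge Δ=-0.0623, bond B=22.5806.
  t=0,j=0: stock 185.0000 → up 259.0000 (V=6.4516), down 144.3000 (V=10.0000). Price 8.7409; hedge Δ=-0.0309, bond B=14.4641.
Self-financing check: at every node Δ·S+B equals the discounted successor values.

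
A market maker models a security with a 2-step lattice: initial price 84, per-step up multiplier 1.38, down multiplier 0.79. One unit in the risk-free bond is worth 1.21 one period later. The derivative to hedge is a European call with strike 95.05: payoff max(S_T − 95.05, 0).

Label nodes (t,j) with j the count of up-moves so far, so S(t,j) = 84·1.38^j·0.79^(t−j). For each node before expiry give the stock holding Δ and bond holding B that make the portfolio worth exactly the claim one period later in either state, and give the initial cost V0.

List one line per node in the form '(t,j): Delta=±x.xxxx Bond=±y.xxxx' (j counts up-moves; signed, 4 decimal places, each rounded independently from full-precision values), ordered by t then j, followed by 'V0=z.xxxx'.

(0,0): Delta=0.7706 Bond=-42.2647
(1,0): Delta=0.0000 Bond=0.0000
(1,1): Delta=0.9492 Bond=-71.8399
V0=22.4698

Risk-neutral probability p* = (R−d)/(u−d) = (1.21−0.79)/(1.38−0.79) = 0.7119.
At expiry t=2: V(2,0)=0.0000, V(2,1)=0.0000, V(2,2)=64.9196
(1,0): S=66.3600. Δ = (V_up−V_dn)/(S_up−S_dn) = (0.0000−0.0000)/(91.5768−52.4244) = 0.0000. V = [p*·0.0000 + (1−p*)·0.0000]/1.21 = 0.0000. B = V − Δ·S = 0.0000.
(1,1): S=115.9200. Δ = (V_up−V_dn)/(S_up−S_dn) = (64.9196−0.0000)/(159.9696−91.5768) = 0.9492. V = [p*·64.9196 + (1−p*)·0.0000]/1.21 = 38.1933. B = V − Δ·S = -71.8399.
(0,0): S=84.0000. Δ = (V_up−V_dn)/(S_up−S_dn) = (38.1933−0.0000)/(115.9200−66.3600) = 0.7706. V = [p*·38.1933 + (1−p*)·0.0000]/1.21 = 22.4698. B = V − Δ·S = -42.2647.
Each (Δ,B) replicates both successor values, so the strategy is self-financing and V0 is arbitrage-free.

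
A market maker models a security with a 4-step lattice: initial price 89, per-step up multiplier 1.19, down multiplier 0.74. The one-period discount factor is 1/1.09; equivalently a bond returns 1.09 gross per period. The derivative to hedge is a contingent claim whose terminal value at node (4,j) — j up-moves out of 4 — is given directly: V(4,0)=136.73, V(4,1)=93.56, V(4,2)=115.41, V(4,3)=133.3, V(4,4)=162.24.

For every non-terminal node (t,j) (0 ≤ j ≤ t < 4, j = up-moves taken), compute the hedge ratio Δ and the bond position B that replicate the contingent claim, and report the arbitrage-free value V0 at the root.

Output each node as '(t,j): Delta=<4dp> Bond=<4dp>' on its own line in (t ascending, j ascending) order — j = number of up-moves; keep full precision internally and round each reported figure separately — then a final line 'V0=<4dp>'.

Risk-neutral probability p* = (R−d)/(u−d) = (1.09−0.74)/(1.19−0.74) = 0.7778.
Terminal payoffs: V(4,0)=136.7300, V(4,1)=93.5600, V(4,2)=115.4100, V(4,3)=133.3000, V(4,4)=162.2400
Node (3,0) S=36.0649: V=(p*·93.5600+(1−p*)·136.7300)/1.09=94.6361; Δ=(93.5600−136.7300)/(42.9173−26.6881)=-2.6600; B=V−Δ·S=190.5694
Node (3,1) S=57.9963: V=(p*·115.4100+(1−p*)·93.5600)/1.09=101.4261; Δ=(115.4100−93.5600)/(69.0156−42.9173)=0.8372; B=V−Δ·S=52.8705
Node (3,2) S=93.2643: V=(p*·133.3000+(1−p*)·115.4100)/1.09=118.6463; Δ=(133.3000−115.4100)/(110.9846−69.0156)=0.4263; B=V−Δ·S=78.8907
Node (3,3) S=149.9792: V=(p*·162.2400+(1−p*)·133.3000)/1.09=142.9439; Δ=(162.2400−133.3000)/(178.4752−110.9846)=0.4288; B=V−Δ·S=78.6328
Node (2,0) S=48.7364: V=(p*·101.4261+(1−p*)·94.6361)/1.09=91.6672; Δ=(101.4261−94.6361)/(57.9963−36.0649)=0.3096; B=V−Δ·S=76.5782
Node (2,1) S=78.3734: V=(p*·118.6463+(1−p*)·101.4261)/1.09=105.3391; Δ=(118.6463−101.4261)/(93.2643−57.9963)=0.4883; B=V−Δ·S=67.0720
Node (2,2) S=126.0329: V=(p*·142.9439+(1−p*)·118.6463)/1.09=126.1876; Δ=(142.9439−118.6463)/(149.9792−93.2643)=0.4284; B=V−Δ·S=72.1928
Node (1,0) S=65.8600: V=(p*·105.3391+(1−p*)·91.6672)/1.09=93.8540; Δ=(105.3391−91.6672)/(78.3734−48.7364)=0.4613; B=V−Δ·S=63.4720
Node (1,1) S=105.9100: V=(p*·126.1876+(1−p*)·105.3391)/1.09=111.5180; Δ=(126.1876−105.3391)/(126.0329−78.3734)=0.4374; B=V−Δ·S=65.1879
Node (0,0) S=89.0000: V=(p*·111.5180+(1−p*)·93.8540)/1.09=98.7088; Δ=(111.5180−93.8540)/(105.9100−65.8600)=0.4410; B=V−Δ·S=59.4556
Root portfolio cost Δ·89+B reproduces V0=98.7088.

(0,0): Delta=0.4410 Bond=59.4556
(1,0): Delta=0.4613 Bond=63.4720
(1,1): Delta=0.4374 Bond=65.1879
(2,0): Delta=0.3096 Bond=76.5782
(2,1): Delta=0.4883 Bond=67.0720
(2,2): Delta=0.4284 Bond=72.1928
(3,0): Delta=-2.6600 Bond=190.5694
(3,1): Delta=0.8372 Bond=52.8705
(3,2): Delta=0.4263 Bond=78.8907
(3,3): Delta=0.4288 Bond=78.6328
V0=98.7088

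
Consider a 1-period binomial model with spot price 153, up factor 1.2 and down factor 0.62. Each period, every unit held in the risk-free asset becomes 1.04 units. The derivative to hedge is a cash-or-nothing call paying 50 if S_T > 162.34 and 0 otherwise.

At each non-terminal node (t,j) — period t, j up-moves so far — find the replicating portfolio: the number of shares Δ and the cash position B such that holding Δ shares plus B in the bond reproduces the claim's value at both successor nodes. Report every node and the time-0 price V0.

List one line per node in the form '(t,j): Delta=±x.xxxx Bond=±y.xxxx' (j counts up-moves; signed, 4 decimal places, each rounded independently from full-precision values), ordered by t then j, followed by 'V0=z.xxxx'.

(0,0): Delta=0.5634 Bond=-51.3926
V0=34.8143

The replicating-portfolio and risk-neutral prices coincide; use p* = (1.04−0.62)/(1.2−0.62) = 0.7241 for the latter.
Terminal payoffs: V(1,0)=0.0000, V(1,1)=50.0000
Node (0,0) S=153.0000: V=(p*·50.0000+(1−p*)·0.0000)/1.04=34.8143; Δ=(50.0000−0.0000)/(183.6000−94.8600)=0.5634; B=V−Δ·S=-51.3926
Self-financing check: at every node Δ·S+B equals the discounted successor values.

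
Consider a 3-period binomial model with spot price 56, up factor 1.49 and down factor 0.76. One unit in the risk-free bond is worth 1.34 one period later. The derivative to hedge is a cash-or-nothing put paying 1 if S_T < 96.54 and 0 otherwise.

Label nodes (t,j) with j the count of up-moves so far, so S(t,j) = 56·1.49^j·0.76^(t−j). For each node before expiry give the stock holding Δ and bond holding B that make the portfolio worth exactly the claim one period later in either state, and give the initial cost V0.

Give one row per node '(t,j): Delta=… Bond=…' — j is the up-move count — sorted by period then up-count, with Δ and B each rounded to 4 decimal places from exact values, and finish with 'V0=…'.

Since d<R<u, set p* = (R−d)/(u−d) = 0.7945; price each node as the discounted p*-expectation of its children.
At expiry t=3: V(3,0)=1.0000, V(3,1)=1.0000, V(3,2)=1.0000, V(3,3)=0.0000
Node (2,0) S=32.3456: V=(p*·1.0000+(1−p*)·1.0000)/1.34=0.7463; Δ=(1.0000−1.0000)/(48.1949−24.5827)=0.0000; B=V−Δ·S=0.7463
Node (2,1) S=63.4144: V=(p*·1.0000+(1−p*)·1.0000)/1.34=0.7463; Δ=(1.0000−1.0000)/(94.4875−48.1949)=0.0000; B=V−Δ·S=0.7463
Node (2,2) S=124.3256: V=(p*·0.0000+(1−p*)·1.0000)/1.34=0.1533; Δ=(0.0000−1.0000)/(185.2451−94.4875)=-0.0110; B=V−Δ·S=1.5232
Node (1,0) S=42.5600: V=(p*·0.7463+(1−p*)·0.7463)/1.34=0.5569; Δ=(0.7463−0.7463)/(63.4144−32.3456)=0.0000; B=V−Δ·S=0.5569
Node (1,1) S=83.4400: V=(p*·0.1533+(1−p*)·0.7463)/1.34=0.2054; Δ=(0.1533−0.7463)/(124.3256−63.4144)=-0.0097; B=V−Δ·S=1.0176
Node (0,0) S=56.0000: V=(p*·0.2054+(1−p*)·0.5569)/1.34=0.2072; Δ=(0.2054−0.5569)/(83.4400−42.5600)=-0.0086; B=V−Δ·S=0.6888
The time-0 hedge costs 0.2072, which is the no-arbitrage price.

(0,0): Delta=-0.0086 Bond=0.6888
(1,0): Delta=0.0000 Bond=0.5569
(1,1): Delta=-0.0097 Bond=1.0176
(2,0): Delta=0.0000 Bond=0.7463
(2,1): Delta=0.0000 Bond=0.7463
(2,2): Delta=-0.0110 Bond=1.5232
V0=0.2072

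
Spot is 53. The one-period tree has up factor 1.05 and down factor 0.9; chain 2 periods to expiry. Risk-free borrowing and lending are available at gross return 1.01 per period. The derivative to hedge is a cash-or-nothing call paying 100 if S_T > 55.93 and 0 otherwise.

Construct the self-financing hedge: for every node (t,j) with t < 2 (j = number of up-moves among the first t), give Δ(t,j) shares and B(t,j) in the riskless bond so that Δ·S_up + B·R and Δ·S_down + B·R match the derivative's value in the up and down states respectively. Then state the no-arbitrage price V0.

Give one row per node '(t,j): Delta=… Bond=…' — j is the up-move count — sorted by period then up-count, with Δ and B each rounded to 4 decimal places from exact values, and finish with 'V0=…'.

The replicating-portfolio and risk-neutral prices coincide; use p* = (1.01−0.9)/(1.05−0.9) = 0.7333 for the latter.
Terminal values V(2,·): V(2,0)=0.0000, V(2,1)=0.0000, V(2,2)=100.0000
  t=1,j=0: stock 47.7000 → up 50.0850 (V=0.0000), down 42.9300 (V=0.0000). Price 0.0000; hedge Δ=0.0000, bond B=0.0000.
  t=1,j=1: stock 55.6500 → up 58.4325 (V=100.0000), down 50.0850 (V=0.0000). Price 72.6073; hedge Δ=11.9796, bond B=-594.0594.
  t=0,j=0: stock 53.0000 → up 55.6500 (V=72.6073), down 47.7000 (V=0.0000). Price 52.7181; hedge Δ=9.1330, bond B=-431.3303.
Check: Δ(0,0)·S0 + B(0,0) = 52.7181 = V0.

(0,0): Delta=9.1330 Bond=-431.3303
(1,0): Delta=0.0000 Bond=0.0000
(1,1): Delta=11.9796 Bond=-594.0594
V0=52.7181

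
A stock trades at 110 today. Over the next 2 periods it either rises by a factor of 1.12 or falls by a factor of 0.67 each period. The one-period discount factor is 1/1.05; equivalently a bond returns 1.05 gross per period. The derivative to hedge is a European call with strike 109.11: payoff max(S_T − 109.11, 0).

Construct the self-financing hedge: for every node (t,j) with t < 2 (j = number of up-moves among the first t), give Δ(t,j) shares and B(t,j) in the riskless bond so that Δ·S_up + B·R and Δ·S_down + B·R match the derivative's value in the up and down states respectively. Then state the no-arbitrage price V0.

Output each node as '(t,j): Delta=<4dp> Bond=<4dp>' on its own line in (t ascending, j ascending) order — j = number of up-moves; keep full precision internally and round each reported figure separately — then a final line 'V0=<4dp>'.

The replicating-portfolio and risk-neutral prices coincide; use p* = (1.05−0.67)/(1.12−0.67) = 0.8444 for the latter.
At expiry t=2: V(2,0)=0.0000, V(2,1)=0.0000, V(2,2)=28.8740
  t=1,j=0: stock 73.7000 → up 82.5440 (V=0.0000), down 49.3790 (V=0.0000). Price 0.0000; hedge Δ=0.0000, bond B=0.0000.
  t=1,j=1: stock 123.2000 → up 137.9840 (V=28.8740), down 82.5440 (V=0.0000). Price 23.2214; hedge Δ=0.5208, bond B=-40.9430.
  t=0,j=0: stock 110.0000 → up 123.2000 (V=23.2214), down 73.7000 (V=0.0000). Price 18.6754; hedge Δ=0.4691, bond B=-32.9277.
Check: Δ(0,0)·S0 + B(0,0) = 18.6754 = V0.

(0,0): Delta=0.4691 Bond=-32.9277
(1,0): Delta=0.0000 Bond=0.0000
(1,1): Delta=0.5208 Bond=-40.9430
V0=18.6754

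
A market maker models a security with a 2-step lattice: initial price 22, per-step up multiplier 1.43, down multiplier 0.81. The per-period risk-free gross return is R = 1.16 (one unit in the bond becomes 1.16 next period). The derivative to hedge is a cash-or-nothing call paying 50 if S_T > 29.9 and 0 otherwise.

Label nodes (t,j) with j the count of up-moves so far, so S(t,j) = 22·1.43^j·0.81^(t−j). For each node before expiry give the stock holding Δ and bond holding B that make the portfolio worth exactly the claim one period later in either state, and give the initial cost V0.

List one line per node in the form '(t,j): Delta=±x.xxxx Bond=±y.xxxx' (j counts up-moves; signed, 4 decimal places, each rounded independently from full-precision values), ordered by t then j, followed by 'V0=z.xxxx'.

(0,0): Delta=1.7839 Bond=-27.4046
(1,0): Delta=0.0000 Bond=0.0000
(1,1): Delta=2.5634 Bond=-56.3126
V0=11.8415

Risk-neutral probability p* = (R−d)/(u−d) = (1.16−0.81)/(1.43−0.81) = 0.5645.
At expiry t=2: V(2,0)=0.0000, V(2,1)=0.0000, V(2,2)=50.0000
Node (1,0) S=17.8200: V=(p*·0.0000+(1−p*)·0.0000)/1.16=0.0000; Δ=(0.0000−0.0000)/(25.4826−14.4342)=0.0000; B=V−Δ·S=0.0000
Node (1,1) S=31.4600: V=(p*·50.0000+(1−p*)·0.0000)/1.16=24.3326; Δ=(50.0000−0.0000)/(44.9878−25.4826)=2.5634; B=V−Δ·S=-56.3126
Node (0,0) S=22.0000: V=(p*·24.3326+(1−p*)·0.0000)/1.16=11.8415; Δ=(24.3326−0.0000)/(31.4600−17.8200)=1.7839; B=V−Δ·S=-27.4046
The time-0 hedge costs 11.8415, which is the no-arbitrage price.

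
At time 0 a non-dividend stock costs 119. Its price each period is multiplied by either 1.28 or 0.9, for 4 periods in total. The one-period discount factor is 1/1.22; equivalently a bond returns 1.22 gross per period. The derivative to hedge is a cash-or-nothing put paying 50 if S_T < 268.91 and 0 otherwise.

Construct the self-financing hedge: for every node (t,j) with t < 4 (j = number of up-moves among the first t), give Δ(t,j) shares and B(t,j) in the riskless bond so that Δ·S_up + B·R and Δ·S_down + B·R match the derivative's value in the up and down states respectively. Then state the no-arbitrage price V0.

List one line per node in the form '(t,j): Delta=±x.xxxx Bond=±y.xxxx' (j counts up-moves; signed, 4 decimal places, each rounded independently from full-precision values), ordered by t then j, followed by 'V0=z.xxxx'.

Risk-neutral probability p* = (R−d)/(u−d) = (1.22−0.9)/(1.28−0.9) = 0.8421.
At expiry t=4: V(4,0)=50.0000, V(4,1)=50.0000, V(4,2)=50.0000, V(4,3)=50.0000, V(4,4)=0.0000
(3,0): S=86.7510. Δ = (V_up−V_dn)/(S_up−S_dn) = (50.0000−50.0000)/(111.0413−78.0759) = 0.0000. V = [p*·50.0000 + (1−p*)·50.0000]/1.22 = 40.9836. B = V − Δ·S = 40.9836.
(3,1): S=123.3792. Δ = (V_up−V_dn)/(S_up−S_dn) = (50.0000−50.0000)/(157.9254−111.0413) = 0.0000. V = [p*·50.0000 + (1−p*)·50.0000]/1.22 = 40.9836. B = V − Δ·S = 40.9836.
(3,2): S=175.4726. Δ = (V_up−V_dn)/(S_up−S_dn) = (50.0000−50.0000)/(224.6050−157.9254) = 0.0000. V = [p*·50.0000 + (1−p*)·50.0000]/1.22 = 40.9836. B = V − Δ·S = 40.9836.
(3,3): S=249.5611. Δ = (V_up−V_dn)/(S_up−S_dn) = (0.0000−50.0000)/(319.4382−224.6050) = -0.5272. V = [p*·0.0000 + (1−p*)·50.0000]/1.22 = 6.4711. B = V − Δ·S = 138.0500.
(2,0): S=96.3900. Δ = (V_up−V_dn)/(S_up−S_dn) = (40.9836−40.9836)/(123.3792−86.7510) = 0.0000. V = [p*·40.9836 + (1−p*)·40.9836]/1.22 = 33.5931. B = V − Δ·S = 33.5931.
(2,1): S=137.0880. Δ = (V_up−V_dn)/(S_up−S_dn) = (40.9836−40.9836)/(175.4726−123.3792) = 0.0000. V = [p*·40.9836 + (1−p*)·40.9836]/1.22 = 33.5931. B = V − Δ·S = 33.5931.
(2,2): S=194.9696. Δ = (V_up−V_dn)/(S_up−S_dn) = (6.4711−40.9836)/(249.5611−175.4726) = -0.4658. V = [p*·6.4711 + (1−p*)·40.9836]/1.22 = 9.7709. B = V − Δ·S = 100.5932.
(1,0): S=107.1000. Δ = (V_up−V_dn)/(S_up−S_dn) = (33.5931−33.5931)/(137.0880−96.3900) = 0.0000. V = [p*·33.5931 + (1−p*)·33.5931]/1.22 = 27.5353. B = V − Δ·S = 27.5353.
(1,1): S=152.3200. Δ = (V_up−V_dn)/(S_up−S_dn) = (9.7709−33.5931)/(194.9696−137.0880) = -0.4116. V = [p*·9.7709 + (1−p*)·33.5931]/1.22 = 11.0920. B = V − Δ·S = 73.7822.
(0,0): S=119.0000. Δ = (V_up−V_dn)/(S_up−S_dn) = (11.0920−27.5353)/(152.3200−107.1000) = -0.3636. V = [p*·11.0920 + (1−p*)·27.5353]/1.22 = 11.2199. B = V − Δ·S = 54.4919.
Each (Δ,B) replicates both successor values, so the strategy is self-financing and V0 is arbitrage-free.

(0,0): Delta=-0.3636 Bond=54.4919
(1,0): Delta=0.0000 Bond=27.5353
(1,1): Delta=-0.4116 Bond=73.7822
(2,0): Delta=0.0000 Bond=33.5931
(2,1): Delta=0.0000 Bond=33.5931
(2,2): Delta=-0.4658 Bond=100.5932
(3,0): Delta=0.0000 Bond=40.9836
(3,1): Delta=0.0000 Bond=40.9836
(3,2): Delta=0.0000 Bond=40.9836
(3,3): Delta=-0.5272 Bond=138.0500
V0=11.2199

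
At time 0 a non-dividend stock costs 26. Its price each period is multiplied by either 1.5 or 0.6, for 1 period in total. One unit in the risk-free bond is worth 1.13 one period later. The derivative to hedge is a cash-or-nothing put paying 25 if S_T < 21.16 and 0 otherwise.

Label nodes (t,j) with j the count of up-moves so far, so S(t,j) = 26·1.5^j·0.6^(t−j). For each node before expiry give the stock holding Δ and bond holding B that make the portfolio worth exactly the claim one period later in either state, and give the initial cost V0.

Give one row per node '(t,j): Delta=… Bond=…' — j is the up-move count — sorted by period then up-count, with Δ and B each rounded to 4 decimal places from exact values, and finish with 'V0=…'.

(0,0): Delta=-1.0684 Bond=36.8732
V0=9.0954

Under the risk-neutral measure, an up-move has probability p* = (R−d)/(u−d) = 0.5889 and values discount at R = 1.13.
Terminal values V(1,·): V(1,0)=25.0000, V(1,1)=0.0000
(0,0): S=26.0000. Δ = (V_up−V_dn)/(S_up−S_dn) = (0.0000−25.0000)/(39.0000−15.6000) = -1.0684. V = [p*·0.0000 + (1−p*)·25.0000]/1.13 = 9.0954. B = V − Δ·S = 36.8732.
Self-financing check: at every node Δ·S+B equals the discounted successor values.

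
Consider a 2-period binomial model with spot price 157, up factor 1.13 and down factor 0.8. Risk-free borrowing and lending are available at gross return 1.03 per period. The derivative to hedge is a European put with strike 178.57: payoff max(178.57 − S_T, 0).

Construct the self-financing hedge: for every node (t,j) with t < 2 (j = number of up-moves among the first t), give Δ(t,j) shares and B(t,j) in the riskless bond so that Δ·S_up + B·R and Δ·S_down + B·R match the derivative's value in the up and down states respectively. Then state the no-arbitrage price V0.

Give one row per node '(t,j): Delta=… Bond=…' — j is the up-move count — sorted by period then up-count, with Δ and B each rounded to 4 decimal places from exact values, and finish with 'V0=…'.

(0,0): Delta=-0.7139 Bond=133.4355
(1,0): Delta=-1.0000 Bond=173.3689
(1,1): Delta=-0.6259 Bond=121.8166
V0=21.3485

No-arbitrage ⇒ martingale measure with p* = (R−d)/(u−d) = 0.6970.
Terminal payoffs: V(2,0)=78.0900, V(2,1)=36.6420, V(2,2)=0.0000
(1,0): S=125.6000. Δ = (V_up−V_dn)/(S_up−S_dn) = (36.6420−78.0900)/(141.9280−100.4800) = -1.0000. V = [p*·36.6420 + (1−p*)·78.0900]/1.03 = 47.7689. B = V − Δ·S = 173.3689.
(1,1): S=177.4100. Δ = (V_up−V_dn)/(S_up−S_dn) = (0.0000−36.6420)/(200.4733−141.9280) = -0.6259. V = [p*·0.0000 + (1−p*)·36.6420]/1.03 = 10.7802. B = V − Δ·S = 121.8166.
(0,0): S=157.0000. Δ = (V_up−V_dn)/(S_up−S_dn) = (10.7802−47.7689)/(177.4100−125.6000) = -0.7139. V = [p*·10.7802 + (1−p*)·47.7689]/1.03 = 21.3485. B = V − Δ·S = 133.4355.
Root portfolio cost Δ·157+B reproduces V0=21.3485.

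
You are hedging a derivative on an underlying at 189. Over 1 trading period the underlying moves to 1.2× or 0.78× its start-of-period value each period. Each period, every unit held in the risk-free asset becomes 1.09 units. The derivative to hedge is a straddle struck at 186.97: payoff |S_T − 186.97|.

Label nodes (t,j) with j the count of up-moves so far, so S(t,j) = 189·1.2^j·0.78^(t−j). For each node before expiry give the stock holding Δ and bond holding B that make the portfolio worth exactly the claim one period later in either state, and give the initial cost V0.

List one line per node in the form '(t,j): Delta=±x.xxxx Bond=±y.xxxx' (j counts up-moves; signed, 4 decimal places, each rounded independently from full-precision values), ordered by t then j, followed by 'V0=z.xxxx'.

The replicating-portfolio and risk-neutral prices coincide; use p* = (1.09−0.78)/(1.2−0.78) = 0.7381 for the latter.
Terminal payoffs: V(1,0)=39.5500, V(1,1)=39.8300
(0,0): S=189.0000. Δ = (V_up−V_dn)/(S_up−S_dn) = (39.8300−39.5500)/(226.8000−147.4200) = 0.0035. V = [p*·39.8300 + (1−p*)·39.5500]/1.09 = 36.4740. B = V − Δ·S = 35.8073.
The time-0 hedge costs 36.4740, which is the no-arbitrage price.

(0,0): Delta=0.0035 Bond=35.8073
V0=36.4740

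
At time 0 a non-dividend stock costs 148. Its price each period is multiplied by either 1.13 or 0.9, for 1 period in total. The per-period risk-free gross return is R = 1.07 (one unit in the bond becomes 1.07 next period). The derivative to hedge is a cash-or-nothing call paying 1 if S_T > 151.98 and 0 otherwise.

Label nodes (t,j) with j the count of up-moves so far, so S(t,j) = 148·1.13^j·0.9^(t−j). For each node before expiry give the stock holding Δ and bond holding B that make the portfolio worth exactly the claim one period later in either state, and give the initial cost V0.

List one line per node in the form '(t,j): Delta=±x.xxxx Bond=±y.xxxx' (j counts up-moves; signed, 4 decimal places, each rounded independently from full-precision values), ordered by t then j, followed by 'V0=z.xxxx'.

(0,0): Delta=0.0294 Bond=-3.6570
V0=0.6908

Since d<R<u, set p* = (R−d)/(u−d) = 0.7391; price each node as the discounted p*-expectation of its children.
Terminal payoffs: V(1,0)=0.0000, V(1,1)=1.0000
(0,0): S=148.0000. Δ = (V_up−V_dn)/(S_up−S_dn) = (1.0000−0.0000)/(167.2400−133.2000) = 0.0294. V = [p*·1.0000 + (1−p*)·0.0000]/1.07 = 0.6908. B = V − Δ·S = -3.6570.
Each (Δ,B) replicates both successor values, so the strategy is self-financing and V0 is arbitrage-free.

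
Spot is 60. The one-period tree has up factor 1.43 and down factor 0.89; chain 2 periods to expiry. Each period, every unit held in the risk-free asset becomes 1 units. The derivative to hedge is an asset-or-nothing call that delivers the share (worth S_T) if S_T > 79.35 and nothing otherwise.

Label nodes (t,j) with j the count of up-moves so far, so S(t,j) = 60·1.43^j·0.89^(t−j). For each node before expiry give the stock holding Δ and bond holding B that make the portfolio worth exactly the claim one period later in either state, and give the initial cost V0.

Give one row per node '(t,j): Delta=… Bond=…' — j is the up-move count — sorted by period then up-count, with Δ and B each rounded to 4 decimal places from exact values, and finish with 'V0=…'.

(0,0): Delta=0.7714 Bond=-41.1925
(1,0): Delta=0.0000 Bond=0.0000
(1,1): Delta=2.6481 Bond=-202.2179
V0=5.0912

Risk-neutral probability p* = (R−d)/(u−d) = (1−0.89)/(1.43−0.89) = 0.2037.
At expiry t=2: V(2,0)=0.0000, V(2,1)=0.0000, V(2,2)=122.6940
Node (1,0) S=53.4000: V=(p*·0.0000+(1−p*)·0.0000)/1=0.0000; Δ=(0.0000−0.0000)/(76.3620−47.5260)=0.0000; B=V−Δ·S=0.0000
Node (1,1) S=85.8000: V=(p*·122.6940+(1−p*)·0.0000)/1=24.9932; Δ=(122.6940−0.0000)/(122.6940−76.3620)=2.6481; B=V−Δ·S=-202.2179
Node (0,0) S=60.0000: V=(p*·24.9932+(1−p*)·0.0000)/1=5.0912; Δ=(24.9932−0.0000)/(85.8000−53.4000)=0.7714; B=V−Δ·S=-41.1925
Root portfolio cost Δ·60+B reproduces V0=5.0912.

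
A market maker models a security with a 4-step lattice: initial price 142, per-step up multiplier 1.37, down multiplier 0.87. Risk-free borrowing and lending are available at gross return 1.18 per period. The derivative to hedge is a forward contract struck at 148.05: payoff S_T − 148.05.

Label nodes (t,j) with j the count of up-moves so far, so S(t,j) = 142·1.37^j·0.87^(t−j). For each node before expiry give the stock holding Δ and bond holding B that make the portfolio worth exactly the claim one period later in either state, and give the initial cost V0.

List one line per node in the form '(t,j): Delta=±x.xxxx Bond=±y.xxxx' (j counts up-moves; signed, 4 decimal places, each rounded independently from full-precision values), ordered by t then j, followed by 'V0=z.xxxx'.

(0,0): Delta=1.0000 Bond=-76.3625
(1,0): Delta=1.0000 Bond=-90.1078
(1,1): Delta=1.0000 Bond=-90.1078
(2,0): Delta=1.0000 Bond=-106.3272
(2,1): Delta=1.0000 Bond=-106.3272
(2,2): Delta=1.0000 Bond=-106.3272
(3,0): Delta=1.0000 Bond=-125.4661
(3,1): Delta=1.0000 Bond=-125.4661
(3,2): Delta=1.0000 Bond=-125.4661
(3,3): Delta=1.0000 Bond=-125.4661
V0=65.6375

Risk-neutral probability p* = (R−d)/(u−d) = (1.18−0.87)/(1.37−0.87) = 0.6200.
At expiry t=4: V(4,0)=-66.6985, V(4,1)=-19.9448, V(4,2)=53.6788, V(4,3)=169.6149, V(4,4)=352.1810
  t=3,j=0: stock 93.5074 → up 128.1052 (V=-19.9448), down 81.3515 (V=-66.6985). Price -31.9587; hedge Δ=1.0000, bond B=-125.4661.
  t=3,j=1: stock 147.2473 → up 201.7288 (V=53.6788), down 128.1052 (V=-19.9448). Price 21.7812; hedge Δ=1.0000, bond B=-125.4661.
  t=3,j=2: stock 231.8722 → up 317.6649 (V=169.6149), down 201.7288 (V=53.6788). Price 106.4061; hedge Δ=1.0000, bond B=-125.4661.
  t=3,j=3: stock 365.1321 → up 500.2310 (V=352.1810), down 317.6649 (V=169.6149). Price 239.6660; hedge Δ=1.0000, bond B=-125.4661.
  t=2,j=0: stock 107.4798 → up 147.2473 (V=21.7812), down 93.5074 (V=-31.9587). Price 1.1526; hedge Δ=1.0000, bond B=-106.3272.
  t=2,j=1: stock 169.2498 → up 231.8722 (V=106.4061), down 147.2473 (V=21.7812). Price 62.9226; hedge Δ=1.0000, bond B=-106.3272.
  t=2,j=2: stock 266.5198 → up 365.1321 (V=239.6660), down 231.8722 (V=106.4061). Price 160.1926; hedge Δ=1.0000, bond B=-106.3272.
  t=1,j=0: stock 123.5400 → up 169.2498 (V=62.9226), down 107.4798 (V=1.1526). Price 33.4322; hedge Δ=1.0000, bond B=-90.1078.
  t=1,j=1: stock 194.5400 → up 266.5198 (V=160.1926), down 169.2498 (V=62.9226). Price 104.4322; hedge Δ=1.0000, bond B=-90.1078.
  t=0,j=0: stock 142.0000 → up 194.5400 (V=104.4322), down 123.5400 (V=33.4322). Price 65.6375; hedge Δ=1.0000, bond B=-76.3625.
The time-0 hedge costs 65.6375, which is the no-arbitrage price.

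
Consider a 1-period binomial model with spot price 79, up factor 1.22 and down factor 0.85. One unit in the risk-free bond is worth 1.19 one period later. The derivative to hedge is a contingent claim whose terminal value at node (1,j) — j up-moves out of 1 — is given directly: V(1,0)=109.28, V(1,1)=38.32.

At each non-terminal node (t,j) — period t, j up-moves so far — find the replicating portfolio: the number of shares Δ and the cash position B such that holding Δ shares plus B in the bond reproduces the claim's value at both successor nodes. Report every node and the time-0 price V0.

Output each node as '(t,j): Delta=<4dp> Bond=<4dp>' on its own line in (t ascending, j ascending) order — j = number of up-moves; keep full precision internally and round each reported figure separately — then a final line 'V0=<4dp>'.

Since d<R<u, set p* = (R−d)/(u−d) = 0.9189; price each node as the discounted p*-expectation of its children.
Terminal payoffs: V(1,0)=109.2800, V(1,1)=38.3200
Node (0,0) S=79.0000: V=(p*·38.3200+(1−p*)·109.2800)/1.19=37.0366; Δ=(38.3200−109.2800)/(96.3800−67.1500)=-2.4276; B=V−Δ·S=228.8203
Self-financing check: at every node Δ·S+B equals the discounted successor values.

(0,0): Delta=-2.4276 Bond=228.8203
V0=37.0366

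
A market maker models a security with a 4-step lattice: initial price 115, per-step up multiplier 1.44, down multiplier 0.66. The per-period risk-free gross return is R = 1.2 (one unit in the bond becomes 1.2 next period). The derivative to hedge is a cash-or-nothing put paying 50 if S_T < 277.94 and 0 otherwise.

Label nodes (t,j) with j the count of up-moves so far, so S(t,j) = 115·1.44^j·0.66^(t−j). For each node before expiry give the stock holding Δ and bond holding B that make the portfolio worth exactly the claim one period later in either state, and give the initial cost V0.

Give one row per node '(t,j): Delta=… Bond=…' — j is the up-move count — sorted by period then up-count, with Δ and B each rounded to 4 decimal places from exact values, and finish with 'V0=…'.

Since d<R<u, set p* = (R−d)/(u−d) = 0.6923; price each node as the discounted p*-expectation of its children.
Terminal values V(4,·): V(4,0)=50.0000, V(4,1)=50.0000, V(4,2)=50.0000, V(4,3)=50.0000, V(4,4)=0.0000
  t=3,j=0: stock 33.0620 → up 47.6093 (V=50.0000), down 21.8209 (V=50.0000). Price 41.6667; hedge Δ=0.0000, bond B=41.6667.
  t=3,j=1: stock 72.1354 → up 103.8749 (V=50.0000), down 47.6093 (V=50.0000). Price 41.6667; hedge Δ=0.0000, bond B=41.6667.
  t=3,j=2: stock 157.3862 → up 226.6362 (V=50.0000), down 103.8749 (V=50.0000). Price 41.6667; hedge Δ=0.0000, bond B=41.6667.
  t=3,j=3: stock 343.3882 → up 494.4790 (V=0.0000), down 226.6362 (V=50.0000). Price 12.8205; hedge Δ=-0.1867, bond B=76.9231.
  t=2,j=0: stock 50.0940 → up 72.1354 (V=41.6667), down 33.0620 (V=41.6667). Price 34.7222; hedge Δ=0.0000, bond B=34.7222.
  t=2,j=1: stock 109.2960 → up 157.3862 (V=41.6667), down 72.1354 (V=41.6667). Price 34.7222; hedge Δ=0.0000, bond B=34.7222.
  t=2,j=2: stock 238.4640 → up 343.3882 (V=12.8205), down 157.3862 (V=41.6667). Price 18.0802; hedge Δ=-0.1551, bond B=55.0625.
  t=1,j=0: stock 75.9000 → up 109.2960 (V=34.7222), down 50.0940 (V=34.7222). Price 28.9352; hedge Δ=0.0000, bond B=28.9352.
  t=1,j=1: stock 165.6000 → up 238.4640 (V=18.0802), down 109.2960 (V=34.7222). Price 19.3340; hedge Δ=-0.1288, bond B=40.6699.
  t=0,j=0: stock 115.0000 → up 165.6000 (V=19.3340), down 75.9000 (V=28.9352). Price 18.5735; hedge Δ=-0.1070, bond B=30.8827.
Root portfolio cost Δ·115+B reproduces V0=18.5735.

(0,0): Delta=-0.1070 Bond=30.8827
(1,0): Delta=0.0000 Bond=28.9352
(1,1): Delta=-0.1288 Bond=40.6699
(2,0): Delta=0.0000 Bond=34.7222
(2,1): Delta=0.0000 Bond=34.7222
(2,2): Delta=-0.1551 Bond=55.0625
(3,0): Delta=0.0000 Bond=41.6667
(3,1): Delta=0.0000 Bond=41.6667
(3,2): Delta=0.0000 Bond=41.6667
(3,3): Delta=-0.1867 Bond=76.9231
V0=18.5735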